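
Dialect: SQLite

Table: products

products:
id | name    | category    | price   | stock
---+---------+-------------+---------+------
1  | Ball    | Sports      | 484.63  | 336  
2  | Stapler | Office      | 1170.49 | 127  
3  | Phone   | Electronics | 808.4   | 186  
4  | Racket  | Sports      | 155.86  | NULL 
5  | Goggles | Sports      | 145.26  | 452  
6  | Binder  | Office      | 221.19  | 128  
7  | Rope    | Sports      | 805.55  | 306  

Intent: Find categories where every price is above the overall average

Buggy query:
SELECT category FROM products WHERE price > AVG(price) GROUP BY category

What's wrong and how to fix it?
Bug: AVG() is an aggregate; it can't sit directly in WHERE

Fix: Compute the overall average in a scalar subquery and compare each group's MIN against it in HAVING

Corrected query:
SELECT category FROM products GROUP BY category HAVING MIN(price) > (SELECT AVG(price) FROM products)

Result:
category   
-----------
Electronics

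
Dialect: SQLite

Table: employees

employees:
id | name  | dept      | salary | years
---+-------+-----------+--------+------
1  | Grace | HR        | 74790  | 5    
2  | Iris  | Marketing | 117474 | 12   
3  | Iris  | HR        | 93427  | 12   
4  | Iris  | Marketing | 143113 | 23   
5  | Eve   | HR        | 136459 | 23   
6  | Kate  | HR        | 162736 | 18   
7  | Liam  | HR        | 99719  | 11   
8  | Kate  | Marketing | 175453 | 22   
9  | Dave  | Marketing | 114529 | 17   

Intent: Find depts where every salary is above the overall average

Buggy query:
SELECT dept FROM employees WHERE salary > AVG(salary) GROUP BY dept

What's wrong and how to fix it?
Bug: WHERE evaluates per row before aggregation, so AVG() is unavailable

Fix: Use a subquery for AVG and a HAVING MIN(...) filter so the condition holds for every row in the group

Corrected query:
SELECT dept FROM employees GROUP BY dept HAVING MIN(salary) > (SELECT AVG(salary) FROM employees)

Result:
(no rows)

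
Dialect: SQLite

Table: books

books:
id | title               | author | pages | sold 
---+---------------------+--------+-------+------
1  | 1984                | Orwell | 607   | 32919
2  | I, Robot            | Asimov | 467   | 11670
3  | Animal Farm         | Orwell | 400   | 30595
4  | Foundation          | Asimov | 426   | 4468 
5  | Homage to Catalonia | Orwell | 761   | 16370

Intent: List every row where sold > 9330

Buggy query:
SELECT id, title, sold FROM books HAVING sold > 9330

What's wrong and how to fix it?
Bug: This is a non-aggregate query (no GROUP BY, no aggregates), so in SQLite the HAVING clause is invalid here; a row-level condition belongs in WHERE

Fix: Replace HAVING with WHERE since the condition applies to individual rows

Corrected query:
SELECT id, title, sold FROM books WHERE sold > 9330

Result:
id | title               | sold 
---+---------------------+------
1  | 1984                | 32919
2  | I, Robot            | 11670
3  | Animal Farm         | 30595
5  | Homage to Catalonia | 16370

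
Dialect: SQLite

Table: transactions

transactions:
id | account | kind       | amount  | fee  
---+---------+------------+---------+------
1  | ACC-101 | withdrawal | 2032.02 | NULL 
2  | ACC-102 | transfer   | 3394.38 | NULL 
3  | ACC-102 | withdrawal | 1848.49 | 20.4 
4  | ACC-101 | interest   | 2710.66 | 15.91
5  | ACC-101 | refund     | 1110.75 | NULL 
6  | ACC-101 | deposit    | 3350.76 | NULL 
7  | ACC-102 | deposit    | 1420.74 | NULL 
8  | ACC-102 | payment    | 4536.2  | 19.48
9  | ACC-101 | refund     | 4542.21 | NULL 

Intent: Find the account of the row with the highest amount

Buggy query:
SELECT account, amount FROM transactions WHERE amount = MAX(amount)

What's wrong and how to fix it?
Bug: MAX(amount) is an aggregate and cannot be used directly in WHERE

Fix: Wrap MAX in a scalar subquery so WHERE compares against a single value

Corrected query:
SELECT account, amount FROM transactions WHERE amount = (SELECT MAX(amount) FROM transactions)

Result:
account | amount 
--------+--------
ACC-101 | 4542.21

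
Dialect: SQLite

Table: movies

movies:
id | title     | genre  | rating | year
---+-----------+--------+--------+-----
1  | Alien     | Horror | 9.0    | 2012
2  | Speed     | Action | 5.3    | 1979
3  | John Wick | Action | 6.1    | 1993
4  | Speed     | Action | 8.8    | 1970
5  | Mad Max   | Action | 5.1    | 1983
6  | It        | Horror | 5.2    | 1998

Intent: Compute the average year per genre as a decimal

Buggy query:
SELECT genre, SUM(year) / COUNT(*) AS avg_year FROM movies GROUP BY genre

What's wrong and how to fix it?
Bug: Both operands are integers, so '/' performs integer division and truncates

Fix: Cast one side to REAL so the division keeps the fractional part

Corrected query:
SELECT genre, SUM(year) * 1.0 / COUNT(*) AS avg_year FROM movies GROUP BY genre

Result:
genre  | avg_year
-------+---------
Action | 1981.25 
Horror | 2005    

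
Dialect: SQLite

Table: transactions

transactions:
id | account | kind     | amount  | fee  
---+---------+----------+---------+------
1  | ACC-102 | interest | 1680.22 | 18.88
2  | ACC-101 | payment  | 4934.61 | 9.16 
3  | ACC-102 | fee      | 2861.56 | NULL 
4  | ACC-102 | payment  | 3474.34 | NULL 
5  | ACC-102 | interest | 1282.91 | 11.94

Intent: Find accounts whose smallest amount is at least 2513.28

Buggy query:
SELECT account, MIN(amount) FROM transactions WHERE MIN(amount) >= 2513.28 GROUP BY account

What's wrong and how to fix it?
Bug: Aggregates like MIN are computed per group after WHERE runs

Fix: Replace WHERE with HAVING after the GROUP BY

Corrected query:
SELECT account, MIN(amount) FROM transactions GROUP BY account HAVING MIN(amount) >= 2513.28

Result:
account | MIN(amount)
--------+------------
ACC-101 | 4934.61    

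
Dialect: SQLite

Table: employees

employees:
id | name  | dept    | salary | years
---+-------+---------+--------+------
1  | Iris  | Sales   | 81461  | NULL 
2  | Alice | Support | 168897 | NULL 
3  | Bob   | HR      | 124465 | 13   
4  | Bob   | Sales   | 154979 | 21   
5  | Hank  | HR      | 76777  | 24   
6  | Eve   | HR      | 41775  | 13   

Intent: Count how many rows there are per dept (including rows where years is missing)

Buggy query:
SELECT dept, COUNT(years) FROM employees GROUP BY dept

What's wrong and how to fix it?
Bug: COUNT(column) counts non-NULL values only; rows with NULL years aren't counted

Fix: Replace COUNT(years) with COUNT(*)

Corrected query:
SELECT dept, COUNT(*) FROM employees GROUP BY dept

Result:
dept    | COUNT(*)
--------+---------
HR      | 3       
Sales   | 2       
Support | 1       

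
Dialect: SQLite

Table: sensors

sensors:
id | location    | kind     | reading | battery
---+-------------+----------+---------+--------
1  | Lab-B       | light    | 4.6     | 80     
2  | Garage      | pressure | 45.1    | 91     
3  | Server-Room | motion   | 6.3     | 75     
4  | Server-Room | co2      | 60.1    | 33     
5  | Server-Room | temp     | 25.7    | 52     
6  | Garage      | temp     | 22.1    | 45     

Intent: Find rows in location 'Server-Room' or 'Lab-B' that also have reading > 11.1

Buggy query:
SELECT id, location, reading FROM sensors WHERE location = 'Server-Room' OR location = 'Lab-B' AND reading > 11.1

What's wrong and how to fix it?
Bug: AND binds tighter than OR, so this parses as location = 'Server-Room' OR (location = 'Lab-B' AND reading > 11.1)

Fix: Add parentheses around the OR so the AND applies to both alternatives

Corrected query:
SELECT id, location, reading FROM sensors WHERE (location = 'Server-Room' OR location = 'Lab-B') AND reading > 11.1

Result:
id | location    | reading
---+-------------+--------
4  | Server-Room | 60.1   
5  | Server-Room | 25.7   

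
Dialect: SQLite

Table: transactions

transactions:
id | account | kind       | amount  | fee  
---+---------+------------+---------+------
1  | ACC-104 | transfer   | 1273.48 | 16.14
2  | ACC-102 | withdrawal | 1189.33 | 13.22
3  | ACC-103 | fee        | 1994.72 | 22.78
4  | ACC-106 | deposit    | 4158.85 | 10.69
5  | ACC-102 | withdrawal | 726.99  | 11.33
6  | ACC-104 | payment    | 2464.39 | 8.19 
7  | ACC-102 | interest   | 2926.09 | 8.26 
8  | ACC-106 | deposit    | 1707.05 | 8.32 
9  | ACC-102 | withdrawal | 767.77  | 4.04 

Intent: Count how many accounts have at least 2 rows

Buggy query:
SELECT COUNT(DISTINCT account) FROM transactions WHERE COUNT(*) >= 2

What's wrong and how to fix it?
Bug: WHERE filters individual rows, not groups, so a group-level COUNT is invalid there

Fix: Group first with HAVING COUNT(*) >= 2, then COUNT the resulting groups

Corrected query:
SELECT COUNT(*) FROM (SELECT account FROM transactions GROUP BY account HAVING COUNT(*) >= 2)

Result:
COUNT(*)
--------
3       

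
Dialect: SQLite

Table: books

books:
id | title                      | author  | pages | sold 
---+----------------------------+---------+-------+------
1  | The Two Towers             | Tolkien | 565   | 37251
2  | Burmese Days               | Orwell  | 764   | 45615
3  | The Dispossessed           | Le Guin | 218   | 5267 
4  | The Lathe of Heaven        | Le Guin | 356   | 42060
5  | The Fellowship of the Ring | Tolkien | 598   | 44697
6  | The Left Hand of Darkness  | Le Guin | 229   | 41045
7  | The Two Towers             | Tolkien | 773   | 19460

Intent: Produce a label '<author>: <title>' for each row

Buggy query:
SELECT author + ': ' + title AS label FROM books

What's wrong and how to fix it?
Bug: '+' is numeric addition; on text columns SQLite converts them to 0 instead of concatenating

Fix: Use the || operator for string concatenation

Corrected query:
SELECT author || ': ' || title AS label FROM books

Result:
label                              
-----------------------------------
Tolkien: The Two Towers            
Orwell: Burmese Days               
Le Guin: The Dispossessed          
Le Guin: The Lathe of Heaven       
Tolkien: The Fellowship of the Ring
Le Guin: The Left Hand of Darkness 
Tolkien: The Two Towers            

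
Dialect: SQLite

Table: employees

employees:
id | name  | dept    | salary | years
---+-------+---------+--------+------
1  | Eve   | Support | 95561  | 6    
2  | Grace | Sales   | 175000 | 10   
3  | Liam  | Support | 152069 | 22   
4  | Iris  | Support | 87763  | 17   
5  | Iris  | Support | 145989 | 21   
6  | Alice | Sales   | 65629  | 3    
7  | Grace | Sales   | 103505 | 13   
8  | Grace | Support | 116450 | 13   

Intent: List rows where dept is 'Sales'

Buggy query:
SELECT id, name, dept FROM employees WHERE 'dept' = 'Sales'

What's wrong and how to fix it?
Bug: Single quotes denote string literals in SQL; the column name is being compared as a constant string

Fix: Remove the quotes around the column name (or use double quotes for an identifier)

Corrected query:
SELECT id, name, dept FROM employees WHERE dept = 'Sales'

Result:
id | name  | dept 
---+-------+------
2  | Grace | Sales
6  | Alice | Sales
7  | Grace | Sales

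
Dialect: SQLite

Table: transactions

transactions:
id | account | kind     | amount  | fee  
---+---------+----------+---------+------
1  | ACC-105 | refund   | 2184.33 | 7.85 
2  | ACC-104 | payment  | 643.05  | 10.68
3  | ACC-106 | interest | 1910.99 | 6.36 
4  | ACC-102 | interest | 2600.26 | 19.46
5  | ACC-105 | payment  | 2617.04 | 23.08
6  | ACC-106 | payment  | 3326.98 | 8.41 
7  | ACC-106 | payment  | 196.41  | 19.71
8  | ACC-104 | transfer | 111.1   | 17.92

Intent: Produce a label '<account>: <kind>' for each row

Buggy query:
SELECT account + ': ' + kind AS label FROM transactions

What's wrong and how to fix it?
Bug: SQLite uses || for string concatenation; + coerces text to numbers (yielding 0)

Fix: Replace + with || to concatenate text

Corrected query:
SELECT account || ': ' || kind AS label FROM transactions

Result:
label            
-----------------
ACC-105: refund  
ACC-104: payment 
ACC-106: interest
ACC-102: interest
ACC-105: payment 
ACC-106: payment 
ACC-106: payment 
ACC-104: transfer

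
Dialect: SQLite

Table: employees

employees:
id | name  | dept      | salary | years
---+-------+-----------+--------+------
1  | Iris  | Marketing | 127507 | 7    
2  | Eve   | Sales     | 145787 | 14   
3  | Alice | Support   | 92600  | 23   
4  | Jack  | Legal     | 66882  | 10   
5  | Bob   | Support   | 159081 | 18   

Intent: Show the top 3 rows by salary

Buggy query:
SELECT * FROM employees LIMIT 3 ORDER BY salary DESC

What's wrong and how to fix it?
Bug: ORDER BY cannot follow LIMIT; LIMIT is the final clause

Fix: Swap the clauses: ORDER BY first, then LIMIT

Corrected query:
SELECT * FROM employees ORDER BY salary DESC LIMIT 3

Result:
id | name | dept      | salary | years
---+------+-----------+--------+------
5  | Bob  | Support   | 159081 | 18   
2  | Eve  | Sales     | 145787 | 14   
1  | Iris | Marketing | 127507 | 7    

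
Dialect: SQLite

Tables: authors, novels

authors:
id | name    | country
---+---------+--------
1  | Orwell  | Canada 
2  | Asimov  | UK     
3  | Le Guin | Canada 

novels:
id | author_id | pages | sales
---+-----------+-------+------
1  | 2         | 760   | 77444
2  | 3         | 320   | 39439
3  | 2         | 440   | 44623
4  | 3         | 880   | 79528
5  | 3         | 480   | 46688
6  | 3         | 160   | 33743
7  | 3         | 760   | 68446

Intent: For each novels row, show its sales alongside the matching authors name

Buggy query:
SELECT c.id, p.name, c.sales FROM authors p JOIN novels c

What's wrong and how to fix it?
Bug: JOIN with no ON clause produces a cartesian product; every novels row pairs with every authors row

Fix: Add ON c.author_id = p.id to the JOIN

Corrected query:
SELECT c.id, p.name, c.sales FROM authors p JOIN novels c ON c.author_id = p.id

Result:
id | name    | sales
---+---------+------
1  | Asimov  | 77444
2  | Le Guin | 39439
3  | Asimov  | 44623
4  | Le Guin | 79528
5  | Le Guin | 46688
6  | Le Guin | 33743
7  | Le Guin | 68446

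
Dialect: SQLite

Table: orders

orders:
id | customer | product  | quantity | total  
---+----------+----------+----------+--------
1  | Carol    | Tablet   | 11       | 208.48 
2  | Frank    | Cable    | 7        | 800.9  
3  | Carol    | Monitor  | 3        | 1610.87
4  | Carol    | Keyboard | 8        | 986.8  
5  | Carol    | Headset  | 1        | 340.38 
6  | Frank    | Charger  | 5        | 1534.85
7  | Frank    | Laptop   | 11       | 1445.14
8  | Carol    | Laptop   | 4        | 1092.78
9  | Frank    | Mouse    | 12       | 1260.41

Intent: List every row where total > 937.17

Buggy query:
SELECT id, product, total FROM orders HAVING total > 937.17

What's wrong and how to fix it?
Bug: This is a non-aggregate query (no GROUP BY, no aggregates), so in SQLite the HAVING clause is invalid here; a row-level condition belongs in WHERE

Fix: Use WHERE for row-level filtering

Corrected query:
SELECT id, product, total FROM orders WHERE total > 937.17

Result:
id | product  | total  
---+----------+--------
3  | Monitor  | 1610.87
4  | Keyboard | 986.8  
6  | Charger  | 1534.85
7  | Laptop   | 1445.14
8  | Laptop   | 1092.78
9  | Mouse    | 1260.41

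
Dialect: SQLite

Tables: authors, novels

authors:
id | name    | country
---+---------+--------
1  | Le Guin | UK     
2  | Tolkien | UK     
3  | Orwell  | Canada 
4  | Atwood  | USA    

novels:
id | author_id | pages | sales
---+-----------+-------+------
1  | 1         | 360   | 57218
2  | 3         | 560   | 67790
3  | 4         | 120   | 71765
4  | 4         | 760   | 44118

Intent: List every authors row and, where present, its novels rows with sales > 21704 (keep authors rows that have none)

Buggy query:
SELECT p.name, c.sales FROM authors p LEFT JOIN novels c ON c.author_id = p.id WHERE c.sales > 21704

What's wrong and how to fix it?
Bug: Filtering c.sales in WHERE discards the NULL rows produced by LEFT JOIN, turning it into an inner join

Fix: Move the right-table condition into the ON clause so unmatched parents are kept

Corrected query:
SELECT p.name, c.sales FROM authors p LEFT JOIN novels c ON c.author_id = p.id AND c.sales > 21704

Result:
name    | sales
--------+------
Le Guin | 57218
Tolkien | NULL 
Orwell  | 67790
Atwood  | 44118
Atwood  | 71765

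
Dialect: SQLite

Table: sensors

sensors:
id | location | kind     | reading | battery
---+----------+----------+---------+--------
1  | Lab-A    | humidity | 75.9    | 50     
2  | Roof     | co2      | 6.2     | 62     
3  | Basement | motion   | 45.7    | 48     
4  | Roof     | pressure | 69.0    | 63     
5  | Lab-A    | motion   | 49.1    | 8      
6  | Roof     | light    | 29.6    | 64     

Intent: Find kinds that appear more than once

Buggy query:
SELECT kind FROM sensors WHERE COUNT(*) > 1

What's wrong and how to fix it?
Bug: WHERE can't reference COUNT(*); aggregates are computed after WHERE

Fix: Group first, then use HAVING for the count condition

Corrected query:
SELECT kind FROM sensors GROUP BY kind HAVING COUNT(*) > 1

Result:
kind  
------
motion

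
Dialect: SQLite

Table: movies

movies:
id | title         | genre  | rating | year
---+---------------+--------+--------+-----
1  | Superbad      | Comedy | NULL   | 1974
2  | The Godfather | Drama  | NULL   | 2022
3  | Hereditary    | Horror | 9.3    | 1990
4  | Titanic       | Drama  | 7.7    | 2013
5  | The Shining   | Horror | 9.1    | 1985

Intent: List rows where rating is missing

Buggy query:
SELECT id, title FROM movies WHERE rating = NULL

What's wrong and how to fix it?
Bug: '= NULL' is always unknown in SQL three-valued logic, so no rows match

Fix: Use IS NULL to test for NULL

Corrected query:
SELECT id, title FROM movies WHERE rating IS NULL

Result:
id | title        
---+--------------
1  | Superbad     
2  | The Godfather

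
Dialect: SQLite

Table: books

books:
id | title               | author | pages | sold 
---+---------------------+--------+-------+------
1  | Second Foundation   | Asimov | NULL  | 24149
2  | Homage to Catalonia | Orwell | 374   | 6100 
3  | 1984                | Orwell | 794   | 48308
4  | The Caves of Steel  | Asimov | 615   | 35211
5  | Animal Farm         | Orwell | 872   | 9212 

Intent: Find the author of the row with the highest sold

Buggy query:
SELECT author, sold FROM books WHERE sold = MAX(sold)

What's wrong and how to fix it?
Bug: MAX(sold) is an aggregate and cannot be used directly in WHERE

Fix: Wrap MAX in a scalar subquery so WHERE compares against a single value

Corrected query:
SELECT author, sold FROM books WHERE sold = (SELECT MAX(sold) FROM books)

Result:
author | sold 
-------+------
Orwell | 48308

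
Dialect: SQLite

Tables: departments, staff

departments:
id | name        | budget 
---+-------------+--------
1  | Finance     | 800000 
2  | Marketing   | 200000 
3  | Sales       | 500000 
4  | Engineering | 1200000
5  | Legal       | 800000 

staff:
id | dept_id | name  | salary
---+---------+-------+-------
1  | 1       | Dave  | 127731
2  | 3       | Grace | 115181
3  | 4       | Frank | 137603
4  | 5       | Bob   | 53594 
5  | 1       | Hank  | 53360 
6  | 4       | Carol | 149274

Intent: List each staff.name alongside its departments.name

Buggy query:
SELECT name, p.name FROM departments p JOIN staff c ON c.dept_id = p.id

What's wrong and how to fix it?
Bug: 'name' exists in both joined tables, so the database can't tell which one is meant

Fix: Qualify the column with its table alias (c.name)

Corrected query:
SELECT c.name, p.name FROM departments p JOIN staff c ON c.dept_id = p.id

Result:
name  | name       
------+------------
Dave  | Finance    
Grace | Sales      
Frank | Engineering
Bob   | Legal      
Hank  | Finance    
Carol | Engineering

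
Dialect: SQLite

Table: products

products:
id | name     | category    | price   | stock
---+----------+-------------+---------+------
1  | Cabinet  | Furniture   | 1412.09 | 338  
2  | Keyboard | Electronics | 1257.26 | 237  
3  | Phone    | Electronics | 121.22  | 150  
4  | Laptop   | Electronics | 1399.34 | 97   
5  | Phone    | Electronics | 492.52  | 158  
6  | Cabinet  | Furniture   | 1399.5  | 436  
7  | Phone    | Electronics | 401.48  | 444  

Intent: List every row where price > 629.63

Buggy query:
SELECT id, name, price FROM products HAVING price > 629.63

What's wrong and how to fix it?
Bug: HAVING filters the output of aggregation, but this query has no GROUP BY and no aggregate functions, so SQLite rejects it (HAVING clause on a non-aggregate query); the condition here is per row

Fix: Replace HAVING with WHERE since the condition applies to individual rows

Corrected query:
SELECT id, name, price FROM products WHERE price > 629.63

Result:
id | name     | price  
---+----------+--------
1  | Cabinet  | 1412.09
2  | Keyboard | 1257.26
4  | Laptop   | 1399.34
6  | Cabinet  | 1399.5 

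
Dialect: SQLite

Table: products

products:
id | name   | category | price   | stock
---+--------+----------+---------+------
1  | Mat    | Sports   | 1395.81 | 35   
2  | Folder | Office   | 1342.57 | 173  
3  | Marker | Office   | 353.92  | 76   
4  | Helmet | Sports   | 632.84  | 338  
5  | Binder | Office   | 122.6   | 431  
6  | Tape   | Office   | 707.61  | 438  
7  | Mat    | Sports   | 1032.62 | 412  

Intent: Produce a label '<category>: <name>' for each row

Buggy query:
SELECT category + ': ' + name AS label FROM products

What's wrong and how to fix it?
Bug: SQLite uses || for string concatenation; + coerces text to numbers (yielding 0)

Fix: Replace + with || to concatenate text

Corrected query:
SELECT category || ': ' || name AS label FROM products

Result:
label         
--------------
Sports: Mat   
Office: Folder
Office: Marker
Sports: Helmet
Office: Binder
Office: Tape  
Sports: Mat   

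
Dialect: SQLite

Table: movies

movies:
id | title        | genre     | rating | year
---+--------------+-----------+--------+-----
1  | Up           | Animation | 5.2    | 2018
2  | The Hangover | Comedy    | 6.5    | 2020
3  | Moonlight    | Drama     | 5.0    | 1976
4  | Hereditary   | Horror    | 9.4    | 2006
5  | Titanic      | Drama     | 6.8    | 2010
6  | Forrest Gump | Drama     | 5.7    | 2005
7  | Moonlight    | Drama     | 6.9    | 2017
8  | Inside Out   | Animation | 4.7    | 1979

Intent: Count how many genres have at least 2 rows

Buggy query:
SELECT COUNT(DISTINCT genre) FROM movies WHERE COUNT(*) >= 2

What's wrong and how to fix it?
Bug: COUNT(*) cannot appear in WHERE; the per-group count doesn't exist yet

Fix: Use a subquery that GROUPs and filters with HAVING, then count its rows

Corrected query:
SELECT COUNT(*) FROM (SELECT genre FROM movies GROUP BY genre HAVING COUNT(*) >= 2)

Result:
COUNT(*)
--------
2       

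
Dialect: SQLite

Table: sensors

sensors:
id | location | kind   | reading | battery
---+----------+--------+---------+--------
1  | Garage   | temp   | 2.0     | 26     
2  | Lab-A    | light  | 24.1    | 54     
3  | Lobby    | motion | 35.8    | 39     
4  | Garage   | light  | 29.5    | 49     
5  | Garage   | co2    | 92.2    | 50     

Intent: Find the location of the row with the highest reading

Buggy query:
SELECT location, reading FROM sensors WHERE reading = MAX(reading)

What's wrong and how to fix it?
Bug: WHERE is evaluated per row; an aggregate over the whole table isn't defined there

Fix: Wrap MAX in a scalar subquery so WHERE compares against a single value

Corrected query:
SELECT location, reading FROM sensors WHERE reading = (SELECT MAX(reading) FROM sensors)

Result:
location | reading
---------+--------
Garage   | 92.2   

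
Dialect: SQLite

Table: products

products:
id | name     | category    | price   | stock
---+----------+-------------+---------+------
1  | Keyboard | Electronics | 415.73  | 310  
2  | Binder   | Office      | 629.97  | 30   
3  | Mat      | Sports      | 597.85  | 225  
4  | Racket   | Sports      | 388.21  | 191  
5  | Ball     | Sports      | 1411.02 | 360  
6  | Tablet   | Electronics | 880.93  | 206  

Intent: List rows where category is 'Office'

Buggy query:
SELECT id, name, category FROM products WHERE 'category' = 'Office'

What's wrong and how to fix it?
Bug: Single quotes denote string literals in SQL; the column name is being compared as a constant string

Fix: Remove the quotes around the column name (or use double quotes for an identifier)

Corrected query:
SELECT id, name, category FROM products WHERE category = 'Office'

Result:
id | name   | category
---+--------+---------
2  | Binder | Office  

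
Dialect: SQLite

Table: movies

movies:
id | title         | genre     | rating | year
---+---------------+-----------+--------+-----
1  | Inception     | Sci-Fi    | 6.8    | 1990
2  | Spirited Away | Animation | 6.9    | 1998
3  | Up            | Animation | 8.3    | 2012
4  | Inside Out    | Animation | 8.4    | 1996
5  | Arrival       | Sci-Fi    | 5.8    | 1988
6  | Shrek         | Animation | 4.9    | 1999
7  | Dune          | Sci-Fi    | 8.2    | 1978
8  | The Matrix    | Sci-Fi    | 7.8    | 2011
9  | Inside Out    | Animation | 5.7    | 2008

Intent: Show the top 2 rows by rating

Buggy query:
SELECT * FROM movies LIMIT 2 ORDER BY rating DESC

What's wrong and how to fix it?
Bug: LIMIT must come after ORDER BY

Fix: Sort with ORDER BY, then apply LIMIT

Corrected query:
SELECT * FROM movies ORDER BY rating DESC LIMIT 2

Result:
id | title      | genre     | rating | year
---+------------+-----------+--------+-----
4  | Inside Out | Animation | 8.4    | 1996
3  | Up         | Animation | 8.3    | 2012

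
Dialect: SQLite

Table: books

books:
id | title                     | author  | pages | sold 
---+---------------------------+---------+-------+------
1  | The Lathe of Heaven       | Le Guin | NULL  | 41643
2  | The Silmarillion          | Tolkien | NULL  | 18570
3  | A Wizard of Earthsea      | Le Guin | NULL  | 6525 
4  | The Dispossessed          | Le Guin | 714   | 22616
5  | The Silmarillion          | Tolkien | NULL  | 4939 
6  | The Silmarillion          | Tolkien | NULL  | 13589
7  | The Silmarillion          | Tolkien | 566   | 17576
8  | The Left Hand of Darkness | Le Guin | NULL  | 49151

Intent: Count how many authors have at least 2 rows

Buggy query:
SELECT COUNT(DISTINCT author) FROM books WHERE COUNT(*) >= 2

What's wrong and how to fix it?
Bug: WHERE filters individual rows, not groups, so a group-level COUNT is invalid there

Fix: Use a subquery that GROUPs and filters with HAVING, then count its rows

Corrected query:
SELECT COUNT(*) FROM (SELECT author FROM books GROUP BY author HAVING COUNT(*) >= 2)

Result:
COUNT(*)
--------
2       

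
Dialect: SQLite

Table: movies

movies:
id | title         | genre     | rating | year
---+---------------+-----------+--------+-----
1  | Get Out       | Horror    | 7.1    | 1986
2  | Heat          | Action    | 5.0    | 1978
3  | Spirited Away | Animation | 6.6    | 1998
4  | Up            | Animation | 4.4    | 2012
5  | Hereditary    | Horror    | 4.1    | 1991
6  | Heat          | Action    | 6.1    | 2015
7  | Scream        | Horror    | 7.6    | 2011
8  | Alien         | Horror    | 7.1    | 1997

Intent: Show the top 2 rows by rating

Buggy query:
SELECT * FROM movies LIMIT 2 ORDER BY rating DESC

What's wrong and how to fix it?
Bug: ORDER BY cannot follow LIMIT; LIMIT is the final clause

Fix: Swap the clauses: ORDER BY first, then LIMIT

Corrected query:
SELECT * FROM movies ORDER BY rating DESC LIMIT 2

Result:
id | title   | genre  | rating | year
---+---------+--------+--------+-----
7  | Scream  | Horror | 7.6    | 2011
1  | Get Out | Horror | 7.1    | 1986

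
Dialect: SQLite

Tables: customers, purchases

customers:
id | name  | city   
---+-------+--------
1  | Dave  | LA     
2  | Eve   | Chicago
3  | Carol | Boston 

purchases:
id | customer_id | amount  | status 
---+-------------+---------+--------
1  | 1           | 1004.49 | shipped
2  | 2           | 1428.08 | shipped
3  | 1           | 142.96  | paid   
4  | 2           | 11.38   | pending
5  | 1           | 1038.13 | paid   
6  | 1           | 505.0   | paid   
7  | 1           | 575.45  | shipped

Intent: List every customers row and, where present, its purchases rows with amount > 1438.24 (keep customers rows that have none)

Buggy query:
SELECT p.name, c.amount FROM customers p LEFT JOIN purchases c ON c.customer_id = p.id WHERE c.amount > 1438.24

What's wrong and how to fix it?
Bug: Filtering c.amount in WHERE discards the NULL rows produced by LEFT JOIN, turning it into an inner join

Fix: Move the right-table condition into the ON clause so unmatched parents are kept

Corrected query:
SELECT p.name, c.amount FROM customers p LEFT JOIN purchases c ON c.customer_id = p.id AND c.amount > 1438.24

Result:
name  | amount
------+-------
Dave  | NULL  
Eve   | NULL  
Carol | NULL  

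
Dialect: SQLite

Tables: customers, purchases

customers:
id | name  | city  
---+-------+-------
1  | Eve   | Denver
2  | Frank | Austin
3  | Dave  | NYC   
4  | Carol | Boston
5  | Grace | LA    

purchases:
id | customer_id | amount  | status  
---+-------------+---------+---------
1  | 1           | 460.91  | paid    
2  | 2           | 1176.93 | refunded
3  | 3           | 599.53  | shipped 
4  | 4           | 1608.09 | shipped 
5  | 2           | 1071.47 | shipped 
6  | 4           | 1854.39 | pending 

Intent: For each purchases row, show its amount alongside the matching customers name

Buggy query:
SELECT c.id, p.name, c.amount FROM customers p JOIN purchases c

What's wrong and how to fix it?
Bug: Missing join condition: each purchases row is matched to all customers rows instead of just its own

Fix: Specify the join condition linking the foreign key to the parent id

Corrected query:
SELECT c.id, p.name, c.amount FROM customers p JOIN purchases c ON c.customer_id = p.id

Result:
id | name  | amount 
---+-------+--------
1  | Eve   | 460.91 
2  | Frank | 1176.93
3  | Dave  | 599.53 
4  | Carol | 1608.09
5  | Frank | 1071.47
6  | Carol | 1854.39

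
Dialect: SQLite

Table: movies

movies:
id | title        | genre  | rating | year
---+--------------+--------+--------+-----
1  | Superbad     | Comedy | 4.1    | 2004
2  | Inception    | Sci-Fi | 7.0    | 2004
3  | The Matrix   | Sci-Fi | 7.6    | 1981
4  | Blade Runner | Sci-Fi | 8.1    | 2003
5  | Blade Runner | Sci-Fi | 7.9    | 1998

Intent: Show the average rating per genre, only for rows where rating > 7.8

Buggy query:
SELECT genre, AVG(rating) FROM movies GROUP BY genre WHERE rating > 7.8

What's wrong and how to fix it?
Bug: WHERE cannot follow GROUP BY

Fix: Move the WHERE clause before GROUP BY

Corrected query:
SELECT genre, AVG(rating) FROM movies WHERE rating > 7.8 GROUP BY genre

Result:
genre  | AVG(rating)
-------+------------
Sci-Fi | 8          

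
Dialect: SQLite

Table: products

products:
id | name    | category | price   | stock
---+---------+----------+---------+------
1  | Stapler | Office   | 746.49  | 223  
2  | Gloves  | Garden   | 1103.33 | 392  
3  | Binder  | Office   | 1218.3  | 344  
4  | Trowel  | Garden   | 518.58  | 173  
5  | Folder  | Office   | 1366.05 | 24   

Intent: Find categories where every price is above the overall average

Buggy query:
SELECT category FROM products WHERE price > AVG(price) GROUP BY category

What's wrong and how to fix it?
Bug: AVG() is an aggregate; it can't sit directly in WHERE

Fix: Compute the overall average in a scalar subquery and compare each group's MIN against it in HAVING

Corrected query:
SELECT category FROM products GROUP BY category HAVING MIN(price) > (SELECT AVG(price) FROM products)

Result:
(no rows)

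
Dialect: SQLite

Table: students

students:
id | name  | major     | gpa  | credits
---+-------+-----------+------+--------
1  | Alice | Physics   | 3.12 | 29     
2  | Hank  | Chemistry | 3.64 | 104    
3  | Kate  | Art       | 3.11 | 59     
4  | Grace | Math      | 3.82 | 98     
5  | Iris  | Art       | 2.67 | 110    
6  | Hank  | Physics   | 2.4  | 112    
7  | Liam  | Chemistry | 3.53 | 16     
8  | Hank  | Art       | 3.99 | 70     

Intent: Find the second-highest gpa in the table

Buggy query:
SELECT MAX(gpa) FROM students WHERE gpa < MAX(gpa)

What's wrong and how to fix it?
Bug: The inner MAX is an aggregate inside WHERE, which is not allowed

Fix: Compute the overall MAX in a subquery, then take MAX of rows below it

Corrected query:
SELECT MAX(gpa) FROM students WHERE gpa < (SELECT MAX(gpa) FROM students)

Result:
MAX(gpa)
--------
3.82    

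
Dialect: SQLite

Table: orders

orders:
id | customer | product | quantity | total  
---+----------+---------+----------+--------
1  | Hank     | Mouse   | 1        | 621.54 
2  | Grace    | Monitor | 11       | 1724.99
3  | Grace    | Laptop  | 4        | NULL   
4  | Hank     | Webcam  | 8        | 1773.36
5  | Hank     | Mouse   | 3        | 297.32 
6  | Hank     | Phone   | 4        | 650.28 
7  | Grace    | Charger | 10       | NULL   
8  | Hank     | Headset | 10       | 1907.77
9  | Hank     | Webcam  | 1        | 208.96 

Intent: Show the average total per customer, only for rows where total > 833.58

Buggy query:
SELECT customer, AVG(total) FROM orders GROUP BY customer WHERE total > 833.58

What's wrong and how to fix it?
Bug: WHERE cannot follow GROUP BY

Fix: Place WHERE between FROM and GROUP BY

Corrected query:
SELECT customer, AVG(total) FROM orders WHERE total > 833.58 GROUP BY customer

Result:
customer | AVG(total)
---------+-----------
Grace    | 1724.99   
Hank     | 1840.565  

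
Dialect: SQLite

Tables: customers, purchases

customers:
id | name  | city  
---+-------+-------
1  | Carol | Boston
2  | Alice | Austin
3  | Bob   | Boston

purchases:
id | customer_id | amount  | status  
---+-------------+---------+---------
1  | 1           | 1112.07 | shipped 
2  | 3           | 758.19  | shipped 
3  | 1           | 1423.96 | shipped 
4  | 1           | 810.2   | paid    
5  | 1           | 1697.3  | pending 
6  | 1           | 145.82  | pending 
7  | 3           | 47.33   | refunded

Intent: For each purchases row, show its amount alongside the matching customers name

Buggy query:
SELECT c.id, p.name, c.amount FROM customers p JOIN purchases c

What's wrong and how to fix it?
Bug: Missing join condition: each purchases row is matched to all customers rows instead of just its own

Fix: Specify the join condition linking the foreign key to the parent id

Corrected query:
SELECT c.id, p.name, c.amount FROM customers p JOIN purchases c ON c.customer_id = p.id

Result:
id | name  | amount 
---+-------+--------
1  | Carol | 1112.07
2  | Bob   | 758.19 
3  | Carol | 1423.96
4  | Carol | 810.2  
5  | Carol | 1697.3 
6  | Carol | 145.82 
7  | Bob   | 47.33  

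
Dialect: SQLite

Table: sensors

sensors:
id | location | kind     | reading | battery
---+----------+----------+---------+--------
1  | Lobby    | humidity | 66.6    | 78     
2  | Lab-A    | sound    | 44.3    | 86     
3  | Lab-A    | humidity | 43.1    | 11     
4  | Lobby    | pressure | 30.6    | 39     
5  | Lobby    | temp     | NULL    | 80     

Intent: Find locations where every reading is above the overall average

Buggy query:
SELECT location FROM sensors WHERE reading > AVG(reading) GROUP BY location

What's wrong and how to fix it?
Bug: WHERE evaluates per row before aggregation, so AVG() is unavailable

Fix: Compute the overall average in a scalar subquery and compare each group's MIN against it in HAVING

Corrected query:
SELECT location FROM sensors GROUP BY location HAVING MIN(reading) > (SELECT AVG(reading) FROM sensors)

Result:
(no rows)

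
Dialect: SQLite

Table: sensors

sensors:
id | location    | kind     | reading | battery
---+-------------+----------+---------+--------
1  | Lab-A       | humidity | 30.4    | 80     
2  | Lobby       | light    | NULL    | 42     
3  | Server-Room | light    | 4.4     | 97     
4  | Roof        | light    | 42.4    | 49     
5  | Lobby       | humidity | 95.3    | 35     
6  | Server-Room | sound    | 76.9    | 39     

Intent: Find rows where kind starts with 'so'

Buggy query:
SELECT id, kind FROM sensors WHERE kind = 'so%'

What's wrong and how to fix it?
Bug: '=' compares the literal string including the % character; pattern matching needs LIKE

Fix: Use LIKE for wildcard pattern matching

Corrected query:
SELECT id, kind FROM sensors WHERE kind LIKE 'so%'

Result:
id | kind 
---+------
6  | sound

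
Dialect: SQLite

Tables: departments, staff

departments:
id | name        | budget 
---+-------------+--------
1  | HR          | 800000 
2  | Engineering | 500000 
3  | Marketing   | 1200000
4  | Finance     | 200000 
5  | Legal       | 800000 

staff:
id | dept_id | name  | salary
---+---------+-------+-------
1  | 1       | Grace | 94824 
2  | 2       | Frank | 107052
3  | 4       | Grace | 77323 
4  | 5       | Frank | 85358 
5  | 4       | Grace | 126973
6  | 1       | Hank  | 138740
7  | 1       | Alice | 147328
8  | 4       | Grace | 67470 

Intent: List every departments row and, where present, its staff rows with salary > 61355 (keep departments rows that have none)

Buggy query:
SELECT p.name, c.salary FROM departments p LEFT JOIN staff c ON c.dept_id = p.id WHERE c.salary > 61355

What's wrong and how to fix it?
Bug: A WHERE condition on the right-hand table after LEFT JOIN drops unmatched parents

Fix: Put 'c.salary > 61355' in the JOIN's ON clause instead of WHERE

Corrected query:
SELECT p.name, c.salary FROM departments p LEFT JOIN staff c ON c.dept_id = p.id AND c.salary > 61355

Result:
name        | salary
------------+-------
HR          | 94824 
HR          | 138740
HR          | 147328
Engineering | 107052
Marketing   | NULL  
Finance     | 67470 
Finance     | 77323 
Finance     | 126973
Legal       | 85358 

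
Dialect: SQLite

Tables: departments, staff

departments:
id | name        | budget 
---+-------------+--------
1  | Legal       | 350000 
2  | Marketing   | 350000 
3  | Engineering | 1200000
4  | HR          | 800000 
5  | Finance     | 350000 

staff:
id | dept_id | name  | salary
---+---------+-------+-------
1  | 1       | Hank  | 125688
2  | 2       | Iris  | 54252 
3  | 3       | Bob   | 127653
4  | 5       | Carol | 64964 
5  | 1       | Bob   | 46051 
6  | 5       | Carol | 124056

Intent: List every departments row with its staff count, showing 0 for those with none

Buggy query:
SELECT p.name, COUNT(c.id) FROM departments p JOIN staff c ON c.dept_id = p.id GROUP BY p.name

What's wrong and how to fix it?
Bug: An inner join excludes parents with zero children

Fix: Switch to LEFT JOIN to retain unmatched parent rows

Corrected query:
SELECT p.name, COUNT(c.id) FROM departments p LEFT JOIN staff c ON c.dept_id = p.id GROUP BY p.name

Result:
name        | COUNT(c.id)
------------+------------
Engineering | 1          
Finance     | 2          
HR          | 0          
Legal       | 2          
Marketing   | 1          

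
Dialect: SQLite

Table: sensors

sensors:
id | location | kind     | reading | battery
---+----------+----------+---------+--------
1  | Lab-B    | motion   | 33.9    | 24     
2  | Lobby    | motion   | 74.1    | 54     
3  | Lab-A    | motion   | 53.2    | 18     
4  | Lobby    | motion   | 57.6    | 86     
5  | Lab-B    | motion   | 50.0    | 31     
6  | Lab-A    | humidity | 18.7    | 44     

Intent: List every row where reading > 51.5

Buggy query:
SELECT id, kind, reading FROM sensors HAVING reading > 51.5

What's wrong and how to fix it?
Bug: This is a non-aggregate query (no GROUP BY, no aggregates), so in SQLite the HAVING clause is invalid here; a row-level condition belongs in WHERE

Fix: Use WHERE for row-level filtering

Corrected query:
SELECT id, kind, reading FROM sensors WHERE reading > 51.5

Result:
id | kind   | reading
---+--------+--------
2  | motion | 74.1   
3  | motion | 53.2   
4  | motion | 57.6   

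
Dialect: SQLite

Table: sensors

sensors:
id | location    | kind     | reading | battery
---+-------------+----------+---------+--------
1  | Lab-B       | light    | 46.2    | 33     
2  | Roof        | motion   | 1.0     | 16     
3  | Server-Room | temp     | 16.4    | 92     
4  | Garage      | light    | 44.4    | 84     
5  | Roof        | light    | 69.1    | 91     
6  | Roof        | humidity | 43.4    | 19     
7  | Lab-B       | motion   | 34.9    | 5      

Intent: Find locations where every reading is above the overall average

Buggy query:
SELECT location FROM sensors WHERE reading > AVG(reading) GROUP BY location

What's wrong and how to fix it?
Bug: AVG() is an aggregate; it can't sit directly in WHERE

Fix: Use a subquery for AVG and a HAVING MIN(...) filter so the condition holds for every row in the group

Corrected query:
SELECT location FROM sensors GROUP BY location HAVING MIN(reading) > (SELECT AVG(reading) FROM sensors)

Result:
location
--------
Garage  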